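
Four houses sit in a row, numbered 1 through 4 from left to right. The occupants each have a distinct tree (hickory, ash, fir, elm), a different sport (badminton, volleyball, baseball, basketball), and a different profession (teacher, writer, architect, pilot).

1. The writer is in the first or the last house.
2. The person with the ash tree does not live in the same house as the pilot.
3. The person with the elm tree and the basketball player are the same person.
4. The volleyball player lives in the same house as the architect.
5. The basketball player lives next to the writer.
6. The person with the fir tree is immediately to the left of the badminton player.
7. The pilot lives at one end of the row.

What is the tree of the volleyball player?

fir

The person with the elm tree is narrowed to house 2 or 3; consider each.
Placing it in house 3 leads to a contradiction, so it's in house 2.
Clue 3: the basketball player is in house 2.
Clue 5 places the writer in house 1.
House 4 profession: only pilot fits.
From clue 4, the volleyball player must be in house 3.
By clue 4, the architect is in house 3.
By clue 6, the person with the fir tree is in house 3.
From clue 6, the badminton player must be in house 4.
House 4 tree: only hickory fits.
That leaves baseball as the sport for house 1.
House 2 profession: only teacher fits.
That leaves ash as the tree for house 1.
So: house 1 = ash/baseball/writer, house 2 = elm/basketball/teacher, house 3 = fir/volleyball/architect, house 4 = hickory/badminton/pilot.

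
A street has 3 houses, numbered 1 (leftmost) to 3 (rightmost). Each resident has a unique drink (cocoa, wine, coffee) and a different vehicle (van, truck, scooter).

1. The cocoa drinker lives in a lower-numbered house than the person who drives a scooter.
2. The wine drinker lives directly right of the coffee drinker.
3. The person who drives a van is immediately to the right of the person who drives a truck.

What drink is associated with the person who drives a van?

coffee

That leaves wine as the drink for house 3.
So house 1 gets truck for vehicle.
By clue 2, the coffee drinker is in house 2.
Clue 3 places the person who drives a van in house 2.
House 1's drink must be cocoa (nothing else left).
The only vehicle still possible for house 3 is scooter.
So: house 1 = cocoa/truck, house 2 = coffee/van, house 3 = wine/scooter.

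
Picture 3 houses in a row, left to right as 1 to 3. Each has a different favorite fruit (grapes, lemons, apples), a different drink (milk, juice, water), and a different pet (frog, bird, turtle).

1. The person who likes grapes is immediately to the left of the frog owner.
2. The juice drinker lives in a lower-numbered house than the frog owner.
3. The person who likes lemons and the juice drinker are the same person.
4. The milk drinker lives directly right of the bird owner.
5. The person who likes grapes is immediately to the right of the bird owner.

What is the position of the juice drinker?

1

From clue 5, the person who likes grapes must be in house 2.
From clue 5, the bird owner must be in house 1.
So house 1 gets lemons for favorite fruit.
So house 3 gets apples for favorite fruit.
Clue 1 places the frog owner in house 3.
By clue 3, the juice drinker is in house 1.
Clue 4: the milk drinker is in house 2.
The only drink still possible for house 3 is water.
House 2 pet: only turtle fits.
So: house 1 = lemons/juice/bird, house 2 = grapes/milk/turtle, house 3 = apples/water/frog.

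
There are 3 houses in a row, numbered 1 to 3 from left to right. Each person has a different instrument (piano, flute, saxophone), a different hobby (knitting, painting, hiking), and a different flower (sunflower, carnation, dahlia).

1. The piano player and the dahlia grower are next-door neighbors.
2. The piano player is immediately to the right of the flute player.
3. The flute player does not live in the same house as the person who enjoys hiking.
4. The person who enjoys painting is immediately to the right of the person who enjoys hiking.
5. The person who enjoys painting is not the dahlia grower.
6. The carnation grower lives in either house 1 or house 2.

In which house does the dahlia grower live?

The flute player is narrowed to house 1 or 2; consider each.
Placing it in house 2 leads to a contradiction, so it's in house 1.
Clue 2: the piano player is in house 2.
From clue 3, the person who enjoys hiking must be in house 2.
Clue 4: the person who enjoys painting is in house 3.
That leaves saxophone as the instrument for house 3.
House 1's hobby must be knitting (nothing else left).
House 3 flower: only sunflower fits.
The dahlia grower is in house 1 (clue 1).
So house 2 gets carnation for flower.
So: house 1 = flute/knitting/dahlia, house 2 = piano/hiking/carnation, house 3 = saxophone/painting/sunflower.

1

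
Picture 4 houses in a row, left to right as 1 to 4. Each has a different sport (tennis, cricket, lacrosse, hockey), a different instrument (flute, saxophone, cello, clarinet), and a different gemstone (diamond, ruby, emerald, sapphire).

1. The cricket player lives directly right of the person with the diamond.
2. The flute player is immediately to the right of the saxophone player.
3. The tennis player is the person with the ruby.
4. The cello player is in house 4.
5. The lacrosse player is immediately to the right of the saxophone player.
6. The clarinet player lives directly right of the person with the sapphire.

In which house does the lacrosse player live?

2

Clue 4: the cello player is in house 4.
House 1's instrument must be saxophone (nothing else left).
By clue 2, the flute player is in house 2.
By clue 5, the lacrosse player is in house 2.
House 3 instrument: only clarinet fits.
By clue 6, the person with the sapphire is in house 2.
From clue 1, the cricket player must be in house 4.
So house 3 gets diamond for gemstone.
By clue 3, the tennis player is in house 1.
From clue 3, the person with the ruby must be in house 1.
That leaves hockey as the sport for house 3.
That leaves emerald as the gemstone for house 4.
So: house 1 = tennis/saxophone/ruby, house 2 = lacrosse/flute/sapphire, house 3 = hockey/clarinet/diamond, house 4 = cricket/cello/emerald.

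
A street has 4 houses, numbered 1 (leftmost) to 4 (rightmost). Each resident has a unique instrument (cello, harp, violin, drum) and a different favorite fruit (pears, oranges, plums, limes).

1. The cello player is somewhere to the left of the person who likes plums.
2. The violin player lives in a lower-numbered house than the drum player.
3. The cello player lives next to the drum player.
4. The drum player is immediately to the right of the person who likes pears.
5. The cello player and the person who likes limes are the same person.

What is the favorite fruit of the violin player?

pears

The cello player is narrowed to house 1 or 2 or 3; consider each.
Placing it in house 1 and house 2 leads to a contradiction, so it's in house 3.
The person who likes plums is in house 4 (clue 1).
Clue 5 places the person who likes limes in house 3.
The only favorite fruit still possible for house 2 is oranges.
Clue 4 places the drum player in house 2.
House 4 instrument: only harp fits.
That leaves pears as the favorite fruit for house 1.
The only instrument still possible for house 1 is violin.
So: house 1 = violin/pears, house 2 = drum/oranges, house 3 = cello/limes, house 4 = harp/plums.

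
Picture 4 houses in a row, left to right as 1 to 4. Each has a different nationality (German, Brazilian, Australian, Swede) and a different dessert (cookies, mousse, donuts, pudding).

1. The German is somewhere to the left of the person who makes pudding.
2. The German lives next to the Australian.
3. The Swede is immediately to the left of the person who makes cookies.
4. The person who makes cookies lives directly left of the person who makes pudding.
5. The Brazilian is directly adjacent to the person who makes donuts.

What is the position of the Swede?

2

The Swede is narrowed to house 1 or 2; consider each.
Placing it in house 1 leads to a contradiction, so it's in house 2.
By clue 3, the person who makes cookies is in house 3.
From clue 4, the person who makes pudding must be in house 4.
Clue 2 places the German in house 3.
Clue 2: the Australian is in house 4.
Clue 5 places the person who makes donuts in house 2.
House 1 nationality: only Brazilian fits.
The only dessert still possible for house 1 is mousse.
So: house 1 = Brazilian/mousse, house 2 = Swede/donuts, house 3 = German/cookies, house 4 = Australian/pudding.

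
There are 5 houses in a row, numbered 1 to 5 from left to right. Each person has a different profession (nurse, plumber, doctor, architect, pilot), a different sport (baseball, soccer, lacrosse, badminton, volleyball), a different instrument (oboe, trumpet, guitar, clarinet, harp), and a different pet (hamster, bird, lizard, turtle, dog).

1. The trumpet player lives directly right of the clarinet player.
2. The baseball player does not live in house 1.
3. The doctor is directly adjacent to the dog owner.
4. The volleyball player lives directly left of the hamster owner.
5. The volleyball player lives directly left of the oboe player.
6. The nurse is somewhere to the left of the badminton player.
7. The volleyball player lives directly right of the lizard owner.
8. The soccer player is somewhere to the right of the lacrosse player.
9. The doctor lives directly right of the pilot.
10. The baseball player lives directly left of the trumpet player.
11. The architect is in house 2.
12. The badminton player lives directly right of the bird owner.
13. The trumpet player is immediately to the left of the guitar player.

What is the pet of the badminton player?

lizard

The architect is in house 2 (clue 11).
House 1's sport must be lacrosse (nothing else left).
That leaves harp as the instrument for house 1.
The only instrument still possible for house 2 is clarinet.
From clue 1, the trumpet player must be in house 3.
The baseball player is in house 2 (clue 10).
Clue 13: the guitar player is in house 4.
So house 5 gets oboe for instrument.
Clue 5: the volleyball player is in house 4.
Clue 7 places the lizard owner in house 3.
That leaves turtle as the pet for house 1.
House 2 pet: only bird fits.
The hamster owner is in house 5 (clue 4).
The badminton player is in house 3 (clue 12).
House 5 sport: only soccer fits.
House 4 pet: only dog fits.
Clue 3: the doctor is in house 5.
Clue 6 places the nurse in house 1.
By clue 9, the pilot is in house 4.
House 3's profession must be plumber (nothing else left).
So: house 1 = nurse/lacrosse/harp/turtle, house 2 = architect/baseball/clarinet/bird, house 3 = plumber/badminton/trumpet/lizard, house 4 = pilot/volleyball/guitar/dog, house 5 = doctor/soccer/oboe/hamster.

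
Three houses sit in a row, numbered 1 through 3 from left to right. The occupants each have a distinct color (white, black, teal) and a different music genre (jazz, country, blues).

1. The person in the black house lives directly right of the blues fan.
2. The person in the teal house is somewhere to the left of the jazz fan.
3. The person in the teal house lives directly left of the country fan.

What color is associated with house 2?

black

So house 1 gets blues for music genre.
From clue 1, the person in the black house must be in house 2.
That leaves teal as the color for house 1.
That leaves white as the color for house 3.
Clue 3: the country fan is in house 2.
That leaves jazz as the music genre for house 3.
So: house 1 = teal/blues, house 2 = black/country, house 3 = white/jazz.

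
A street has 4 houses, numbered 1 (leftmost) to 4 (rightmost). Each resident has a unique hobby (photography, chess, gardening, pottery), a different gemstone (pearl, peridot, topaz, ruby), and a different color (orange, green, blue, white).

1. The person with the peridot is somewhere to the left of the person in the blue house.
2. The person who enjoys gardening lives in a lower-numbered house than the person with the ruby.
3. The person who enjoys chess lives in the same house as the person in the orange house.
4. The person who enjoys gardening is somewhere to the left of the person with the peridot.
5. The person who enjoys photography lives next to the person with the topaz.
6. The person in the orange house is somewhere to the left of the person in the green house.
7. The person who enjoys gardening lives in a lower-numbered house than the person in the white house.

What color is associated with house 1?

orange

That leaves orange as the color for house 1.
The person who enjoys chess is in house 1 (clue 3).
That leaves gardening as the hobby for house 2.
Clue 4 places the person with the peridot in house 3.
House 1 gemstone: only pearl fits.
House 2's gemstone must be topaz (nothing else left).
That leaves ruby as the gemstone for house 4.
That leaves green as the color for house 2.
From clue 1, the person in the blue house must be in house 4.
Clue 5: the person who enjoys photography is in house 3.
House 4's hobby must be pottery (nothing else left).
The only color still possible for house 3 is white.
So: house 1 = chess/pearl/orange, house 2 = gardening/topaz/green, house 3 = photography/peridot/white, house 4 = pottery/ruby/blue.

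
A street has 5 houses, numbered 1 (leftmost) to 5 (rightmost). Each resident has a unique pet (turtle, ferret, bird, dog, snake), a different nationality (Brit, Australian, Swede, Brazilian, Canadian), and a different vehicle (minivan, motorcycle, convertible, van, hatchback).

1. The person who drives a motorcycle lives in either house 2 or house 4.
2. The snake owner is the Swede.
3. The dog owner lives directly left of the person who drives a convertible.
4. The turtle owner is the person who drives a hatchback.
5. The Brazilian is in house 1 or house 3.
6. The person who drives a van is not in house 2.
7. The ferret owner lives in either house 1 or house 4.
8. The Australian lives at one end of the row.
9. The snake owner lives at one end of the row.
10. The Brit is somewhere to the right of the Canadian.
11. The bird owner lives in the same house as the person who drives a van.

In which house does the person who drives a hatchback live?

2

The ferret owner is narrowed to house 1 or 4; consider each.
Placing it in house 4 leads to a contradiction, so it's in house 1.
The only pet still possible for house 5 is snake.
By clue 2, the Swede is in house 5.
That leaves minivan as the vehicle for house 1.
The only vehicle still possible for house 5 is convertible.
Clue 3: the dog owner is in house 4.
That leaves turtle as the pet for house 2.
House 3 pet: only bird fits.
That leaves Australian as the nationality for house 1.
So house 2 gets Canadian for nationality.
The only nationality still possible for house 3 is Brazilian.
So house 4 gets Brit for nationality.
From clue 4, the person who drives a hatchback must be in house 2.
By clue 11, the person who drives a van is in house 3.
So house 4 gets motorcycle for vehicle.
So: house 1 = ferret/Australian/minivan, house 2 = turtle/Canadian/hatchback, house 3 = bird/Brazilian/van, house 4 = dog/Brit/motorcycle, house 5 = snake/Swede/convertible.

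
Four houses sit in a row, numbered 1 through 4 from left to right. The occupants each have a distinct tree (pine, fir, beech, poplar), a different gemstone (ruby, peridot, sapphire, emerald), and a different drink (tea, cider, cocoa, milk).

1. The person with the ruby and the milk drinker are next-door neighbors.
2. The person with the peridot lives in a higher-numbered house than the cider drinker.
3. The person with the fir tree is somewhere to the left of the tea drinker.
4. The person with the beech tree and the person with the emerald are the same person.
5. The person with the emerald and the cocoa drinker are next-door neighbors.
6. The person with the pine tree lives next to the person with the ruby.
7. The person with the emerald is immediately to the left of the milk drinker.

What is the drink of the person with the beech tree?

cider

The person with the beech tree is narrowed to house 1 or 2 or 3; consider each.
Placing it in house 1 and house 3 leads to a contradiction, so it's in house 2.
By clue 4, the person with the emerald is in house 2.
Clue 7 places the milk drinker in house 3.
House 4's drink must be tea (nothing else left).
From clue 1, the person with the ruby must be in house 4.
By clue 6, the person with the pine tree is in house 3.
House 1's tree must be fir (nothing else left).
House 4's tree must be poplar (nothing else left).
The only gemstone still possible for house 1 is sapphire.
So house 3 gets peridot for gemstone.
The only drink still possible for house 1 is cocoa.
That leaves cider as the drink for house 2.
So: house 1 = fir/sapphire/cocoa, house 2 = beech/emerald/cider, house 3 = pine/peridot/milk, house 4 = poplar/ruby/tea.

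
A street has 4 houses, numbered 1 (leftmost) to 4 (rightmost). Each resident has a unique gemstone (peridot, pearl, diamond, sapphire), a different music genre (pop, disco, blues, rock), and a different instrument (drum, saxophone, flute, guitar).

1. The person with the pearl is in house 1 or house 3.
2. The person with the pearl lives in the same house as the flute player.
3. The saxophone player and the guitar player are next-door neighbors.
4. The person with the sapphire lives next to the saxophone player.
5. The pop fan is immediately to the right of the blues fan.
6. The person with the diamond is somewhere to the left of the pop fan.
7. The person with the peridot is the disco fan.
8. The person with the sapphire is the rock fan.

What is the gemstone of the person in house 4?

The person with the pearl is narrowed to house 1 or 3; consider each.
Placing it in house 1 leads to a contradiction, so it's in house 3.
Clue 2: the flute player is in house 3.
House 4's gemstone must be peridot (nothing else left).
House 4's instrument must be drum (nothing else left).
The disco fan is in house 4 (clue 7).
So house 3 gets pop for music genre.
The blues fan is in house 2 (clue 5).
So house 1 gets rock for music genre.
By clue 8, the person with the sapphire is in house 1.
House 2's gemstone must be diamond (nothing else left).
By clue 4, the saxophone player is in house 2.
That leaves guitar as the instrument for house 1.
So: house 1 = sapphire/rock/guitar, house 2 = diamond/blues/saxophone, house 3 = pearl/pop/flute, house 4 = peridot/disco/drum.

peridot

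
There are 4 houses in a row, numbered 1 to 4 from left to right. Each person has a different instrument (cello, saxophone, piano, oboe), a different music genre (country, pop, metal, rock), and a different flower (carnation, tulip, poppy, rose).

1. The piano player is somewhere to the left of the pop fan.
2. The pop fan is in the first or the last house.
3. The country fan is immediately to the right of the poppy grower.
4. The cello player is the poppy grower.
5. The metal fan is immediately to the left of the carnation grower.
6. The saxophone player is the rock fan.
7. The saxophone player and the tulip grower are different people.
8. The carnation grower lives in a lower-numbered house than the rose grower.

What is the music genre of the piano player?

country

The pop fan is in house 4 (clue 2).
The only instrument still possible for house 4 is oboe.
The cello player is narrowed to house 1 or 2; consider each.
Placing it in house 2 leads to a contradiction, so it's in house 1.
The poppy grower is in house 1 (clue 4).
The country fan is in house 2 (clue 3).
So house 1 gets metal for music genre.
House 3's music genre must be rock (nothing else left).
Clue 5 places the carnation grower in house 2.
Clue 6 places the saxophone player in house 3.
So house 2 gets piano for instrument.
The only flower still possible for house 3 is rose.
That leaves tulip as the flower for house 4.
So: house 1 = cello/metal/poppy, house 2 = piano/country/carnation, house 3 = saxophone/rock/rose, house 4 = oboe/pop/tulip.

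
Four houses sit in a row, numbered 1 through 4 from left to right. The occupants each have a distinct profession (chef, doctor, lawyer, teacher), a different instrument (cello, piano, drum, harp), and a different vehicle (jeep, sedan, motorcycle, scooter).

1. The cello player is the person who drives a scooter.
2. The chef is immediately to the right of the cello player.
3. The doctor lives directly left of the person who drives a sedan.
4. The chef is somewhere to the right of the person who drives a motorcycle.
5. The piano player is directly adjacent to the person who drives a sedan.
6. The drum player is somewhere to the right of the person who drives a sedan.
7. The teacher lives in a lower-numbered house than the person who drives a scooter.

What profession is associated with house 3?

lawyer

The only vehicle still possible for house 4 is jeep.
House 1's vehicle must be motorcycle (nothing else left).
The chef is narrowed to house 3 or 4; consider each.
Placing it in house 3 leads to a contradiction, so it's in house 4.
By clue 2, the cello player is in house 3.
So house 3 gets lawyer for profession.
That leaves drum as the instrument for house 4.
Clue 1: the person who drives a scooter is in house 3.
House 2 vehicle: only sedan fits.
By clue 3, the doctor is in house 1.
The piano player is in house 1 (clue 5).
The only profession still possible for house 2 is teacher.
So house 2 gets harp for instrument.
So: house 1 = doctor/piano/motorcycle, house 2 = teacher/harp/sedan, house 3 = lawyer/cello/scooter, house 4 = chef/drum/jeep.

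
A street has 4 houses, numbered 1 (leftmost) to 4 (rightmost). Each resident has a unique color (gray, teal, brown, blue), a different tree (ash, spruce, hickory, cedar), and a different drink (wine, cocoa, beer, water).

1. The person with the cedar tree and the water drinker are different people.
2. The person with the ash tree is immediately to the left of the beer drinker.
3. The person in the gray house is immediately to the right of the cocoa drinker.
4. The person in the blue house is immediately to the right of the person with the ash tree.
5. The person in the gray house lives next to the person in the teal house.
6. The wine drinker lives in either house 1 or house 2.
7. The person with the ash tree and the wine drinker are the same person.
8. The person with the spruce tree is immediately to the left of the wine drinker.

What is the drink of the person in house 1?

cocoa

By clue 8, the person with the spruce tree is in house 1.
From clue 8, the wine drinker must be in house 2.
Clue 2 places the beer drinker in house 3.
Clue 4 places the person in the blue house in house 3.
So house 2 gets ash for tree.
House 4 drink: only water fits.
Clue 1: the person with the cedar tree is in house 3.
Clue 3 places the person in the gray house in house 2.
House 1's color must be teal (nothing else left).
So house 4 gets brown for color.
The only tree still possible for house 4 is hickory.
So house 1 gets cocoa for drink.
So: house 1 = teal/spruce/cocoa, house 2 = gray/ash/wine, house 3 = blue/cedar/beer, house 4 = brown/hickory/water.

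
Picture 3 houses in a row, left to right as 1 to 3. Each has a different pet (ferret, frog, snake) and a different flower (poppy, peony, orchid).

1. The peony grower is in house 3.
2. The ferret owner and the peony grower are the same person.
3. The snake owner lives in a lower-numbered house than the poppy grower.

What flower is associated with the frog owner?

poppy

Clue 1: the peony grower is in house 3.
Clue 2: the ferret owner is in house 3.
The only flower still possible for house 1 is orchid.
So house 2 gets poppy for flower.
Clue 3: the snake owner is in house 1.
House 2's pet must be frog (nothing else left).
So: house 1 = snake/orchid, house 2 = frog/poppy, house 3 = ferret/peony.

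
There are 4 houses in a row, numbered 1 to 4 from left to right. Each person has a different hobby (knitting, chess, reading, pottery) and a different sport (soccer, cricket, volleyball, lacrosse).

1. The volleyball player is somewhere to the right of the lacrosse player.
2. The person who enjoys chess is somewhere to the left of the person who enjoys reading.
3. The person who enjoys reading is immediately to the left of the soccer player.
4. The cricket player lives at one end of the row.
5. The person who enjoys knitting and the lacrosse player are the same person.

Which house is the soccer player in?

The only hobby still possible for house 4 is pottery.
The person who enjoys chess is narrowed to house 1 or 2; consider each.
Placing it in house 2 leads to a contradiction, so it's in house 1.
The only sport still possible for house 1 is cricket.
So house 2 gets lacrosse for sport.
The person who enjoys knitting is in house 2 (clue 5).
So house 3 gets reading for hobby.
The soccer player is in house 4 (clue 3).
House 3 sport: only volleyball fits.
So: house 1 = chess/cricket, house 2 = knitting/lacrosse, house 3 = reading/volleyball, house 4 = pottery/soccer.

4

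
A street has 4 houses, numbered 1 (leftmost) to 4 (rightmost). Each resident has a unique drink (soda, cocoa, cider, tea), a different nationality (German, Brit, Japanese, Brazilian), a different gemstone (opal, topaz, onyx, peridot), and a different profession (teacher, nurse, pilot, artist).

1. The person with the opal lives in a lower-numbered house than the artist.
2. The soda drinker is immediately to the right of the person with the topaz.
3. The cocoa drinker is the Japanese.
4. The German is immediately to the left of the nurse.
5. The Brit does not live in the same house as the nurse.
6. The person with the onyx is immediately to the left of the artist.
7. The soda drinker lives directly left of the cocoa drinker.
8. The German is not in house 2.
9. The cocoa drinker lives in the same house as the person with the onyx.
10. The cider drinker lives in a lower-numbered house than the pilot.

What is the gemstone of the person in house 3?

By clue 9, the cocoa drinker is in house 3.
By clue 9, the person with the onyx is in house 3.
House 4 drink: only tea fits.
House 4 gemstone: only peridot fits.
So house 1 gets teacher for profession.
By clue 2, the person with the topaz is in house 1.
From clue 3, the Japanese must be in house 3.
From clue 6, the artist must be in house 4.
So house 1 gets cider for drink.
So house 2 gets soda for drink.
House 2 gemstone: only opal fits.
House 3's profession must be pilot (nothing else left).
That leaves German as the nationality for house 1.
That leaves Brazilian as the nationality for house 2.
House 4 nationality: only Brit fits.
House 2 profession: only nurse fits.
So: house 1 = cider/German/topaz/teacher, house 2 = soda/Brazilian/opal/nurse, house 3 = cocoa/Japanese/onyx/pilot, house 4 = tea/Brit/peridot/artist.

onyx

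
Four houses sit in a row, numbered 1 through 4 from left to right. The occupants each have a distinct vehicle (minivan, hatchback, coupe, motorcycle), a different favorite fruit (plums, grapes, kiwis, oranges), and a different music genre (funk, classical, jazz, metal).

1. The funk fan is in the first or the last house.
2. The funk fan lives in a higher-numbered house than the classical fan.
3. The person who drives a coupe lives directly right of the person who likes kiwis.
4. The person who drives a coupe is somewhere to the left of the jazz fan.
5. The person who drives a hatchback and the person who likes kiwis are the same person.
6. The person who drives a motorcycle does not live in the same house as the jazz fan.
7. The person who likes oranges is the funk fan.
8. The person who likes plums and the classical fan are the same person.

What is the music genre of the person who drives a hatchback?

By clue 2, the funk fan is in house 4.
Clue 7: the person who likes oranges is in house 4.
House 3 music genre: only jazz fits.
Clue 4 places the person who drives a coupe in house 2.
House 3's vehicle must be minivan (nothing else left).
House 4 vehicle: only motorcycle fits.
House 3 favorite fruit: only grapes fits.
The person who likes kiwis is in house 1 (clue 3).
House 1's vehicle must be hatchback (nothing else left).
The only favorite fruit still possible for house 2 is plums.
From clue 8, the classical fan must be in house 2.
House 1 music genre: only metal fits.
So: house 1 = hatchback/kiwis/metal, house 2 = coupe/plums/classical, house 3 = minivan/grapes/jazz, house 4 = motorcycle/oranges/funk.

metal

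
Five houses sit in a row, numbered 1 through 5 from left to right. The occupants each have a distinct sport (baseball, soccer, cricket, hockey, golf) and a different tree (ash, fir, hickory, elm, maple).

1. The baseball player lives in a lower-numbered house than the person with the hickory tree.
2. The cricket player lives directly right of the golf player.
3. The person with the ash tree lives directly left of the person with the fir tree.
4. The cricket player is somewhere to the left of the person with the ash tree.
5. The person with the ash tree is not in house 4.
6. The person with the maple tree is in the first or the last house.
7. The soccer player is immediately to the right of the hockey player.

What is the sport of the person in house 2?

The person with the ash tree is in house 3 (clue 5).
The only sport still possible for house 5 is soccer.
The person with the fir tree is in house 4 (clue 3).
By clue 4, the cricket player is in house 2.
From clue 7, the hockey player must be in house 4.
The only sport still possible for house 1 is golf.
House 3 sport: only baseball fits.
By clue 1, the person with the hickory tree is in house 5.
House 1's tree must be maple (nothing else left).
House 2's tree must be elm (nothing else left).
So: house 1 = golf/maple, house 2 = cricket/elm, house 3 = baseball/ash, house 4 = hockey/fir, house 5 = soccer/hickory.

cricket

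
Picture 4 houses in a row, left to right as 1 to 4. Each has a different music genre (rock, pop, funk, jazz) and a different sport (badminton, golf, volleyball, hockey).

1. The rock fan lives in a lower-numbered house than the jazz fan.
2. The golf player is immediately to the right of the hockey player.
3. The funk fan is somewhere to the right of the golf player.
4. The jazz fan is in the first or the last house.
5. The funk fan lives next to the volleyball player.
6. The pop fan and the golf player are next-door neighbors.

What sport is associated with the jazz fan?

volleyball

By clue 4, the jazz fan is in house 4.
Clue 3: the golf player is in house 2.
That leaves rock as the music genre for house 2.
The only music genre still possible for house 3 is funk.
That leaves hockey as the sport for house 1.
So house 3 gets badminton for sport.
That leaves volleyball as the sport for house 4.
House 1 music genre: only pop fits.
So: house 1 = pop/hockey, house 2 = rock/golf, house 3 = funk/badminton, house 4 = jazz/volleyball.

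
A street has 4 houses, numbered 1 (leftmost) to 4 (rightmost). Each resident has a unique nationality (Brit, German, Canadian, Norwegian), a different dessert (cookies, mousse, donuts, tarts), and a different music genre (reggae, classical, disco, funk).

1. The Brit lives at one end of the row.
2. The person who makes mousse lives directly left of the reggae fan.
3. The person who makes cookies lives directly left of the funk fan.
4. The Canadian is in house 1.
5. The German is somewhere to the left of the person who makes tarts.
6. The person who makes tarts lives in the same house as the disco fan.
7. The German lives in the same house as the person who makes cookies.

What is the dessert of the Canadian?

mousse

By clue 4, the Canadian is in house 1.
House 1 music genre: only classical fits.
House 4's nationality must be Brit (nothing else left).
House 2 music genre: only reggae fits.
By clue 2, the person who makes mousse is in house 1.
The German is narrowed to house 2 or 3; consider each.
Placing it in house 3 leads to a contradiction, so it's in house 2.
From clue 7, the person who makes cookies must be in house 2.
So house 3 gets Norwegian for nationality.
Clue 3 places the funk fan in house 3.
House 4 music genre: only disco fits.
By clue 6, the person who makes tarts is in house 4.
House 3 dessert: only donuts fits.
So: house 1 = Canadian/mousse/classical, house 2 = German/cookies/reggae, house 3 = Norwegian/donuts/funk, house 4 = Brit/tarts/disco.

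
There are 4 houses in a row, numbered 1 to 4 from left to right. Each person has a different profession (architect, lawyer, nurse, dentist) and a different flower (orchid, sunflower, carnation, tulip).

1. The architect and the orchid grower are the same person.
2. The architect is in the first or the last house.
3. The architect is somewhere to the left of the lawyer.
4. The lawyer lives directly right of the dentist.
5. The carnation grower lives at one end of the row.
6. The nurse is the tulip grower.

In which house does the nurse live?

2

Clue 3: the architect is in house 1.
Clue 1 places the orchid grower in house 1.
That leaves carnation as the flower for house 4.
The only profession still possible for house 4 is lawyer.
The dentist is in house 3 (clue 4).
So house 2 gets nurse for profession.
By clue 6, the tulip grower is in house 2.
The only flower still possible for house 3 is sunflower.
So: house 1 = architect/orchid, house 2 = nurse/tulip, house 3 = dentist/sunflower, house 4 = lawyer/carnation.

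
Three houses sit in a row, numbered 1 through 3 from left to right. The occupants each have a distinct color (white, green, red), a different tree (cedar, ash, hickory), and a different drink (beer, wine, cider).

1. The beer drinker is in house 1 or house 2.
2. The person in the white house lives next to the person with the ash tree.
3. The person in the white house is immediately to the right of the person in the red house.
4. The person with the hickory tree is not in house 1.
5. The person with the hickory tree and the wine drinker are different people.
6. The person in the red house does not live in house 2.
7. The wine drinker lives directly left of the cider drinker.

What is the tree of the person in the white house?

The person in the red house is in house 1 (clue 6).
That leaves cider as the drink for house 3.
Clue 3: the person in the white house is in house 2.
The wine drinker is in house 2 (clue 7).
So house 3 gets green for color.
House 1 drink: only beer fits.
Clue 5: the person with the hickory tree is in house 3.
That leaves cedar as the tree for house 2.
That leaves ash as the tree for house 1.
So: house 1 = red/ash/beer, house 2 = white/cedar/wine, house 3 = green/hickory/cider.

cedar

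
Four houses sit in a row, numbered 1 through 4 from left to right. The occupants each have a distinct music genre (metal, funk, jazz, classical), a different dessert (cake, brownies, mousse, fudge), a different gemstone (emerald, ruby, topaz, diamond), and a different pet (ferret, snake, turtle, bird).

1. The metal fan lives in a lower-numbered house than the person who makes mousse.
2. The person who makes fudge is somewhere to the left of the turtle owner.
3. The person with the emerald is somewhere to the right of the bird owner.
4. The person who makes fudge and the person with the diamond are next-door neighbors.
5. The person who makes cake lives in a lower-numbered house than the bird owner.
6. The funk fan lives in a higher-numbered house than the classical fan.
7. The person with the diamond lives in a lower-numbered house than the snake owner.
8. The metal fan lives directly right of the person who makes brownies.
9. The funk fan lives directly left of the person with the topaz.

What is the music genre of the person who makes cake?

House 4's music genre must be jazz (nothing else left).
House 4's dessert must be mousse (nothing else left).
That leaves ferret as the pet for house 1.
House 1 music genre: only classical fits.
That leaves fudge as the dessert for house 3.
From clue 2, the turtle owner must be in house 4.
Clue 4: the person with the diamond is in house 2.
That leaves ruby as the gemstone for house 1.
The only pet still possible for house 2 is bird.
The only pet still possible for house 3 is snake.
By clue 5, the person who makes cake is in house 1.
House 2 dessert: only brownies fits.
By clue 8, the metal fan is in house 3.
That leaves funk as the music genre for house 2.
Clue 9 places the person with the topaz in house 3.
So house 4 gets emerald for gemstone.
So: house 1 = classical/cake/ruby/ferret, house 2 = funk/brownies/diamond/bird, house 3 = metal/fudge/topaz/snake, house 4 = jazz/mousse/emerald/turtle.

classical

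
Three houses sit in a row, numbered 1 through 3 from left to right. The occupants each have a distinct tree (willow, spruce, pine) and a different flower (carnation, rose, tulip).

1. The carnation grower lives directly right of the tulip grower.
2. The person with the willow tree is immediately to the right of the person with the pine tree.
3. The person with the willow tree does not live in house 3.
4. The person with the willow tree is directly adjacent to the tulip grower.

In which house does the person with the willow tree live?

2

Clue 3 places the person with the willow tree in house 2.
From clue 4, the tulip grower must be in house 1.
The only tree still possible for house 1 is pine.
House 3 tree: only spruce fits.
From clue 1, the carnation grower must be in house 2.
So house 3 gets rose for flower.
So: house 1 = pine/tulip, house 2 = willow/carnation, house 3 = spruce/rose.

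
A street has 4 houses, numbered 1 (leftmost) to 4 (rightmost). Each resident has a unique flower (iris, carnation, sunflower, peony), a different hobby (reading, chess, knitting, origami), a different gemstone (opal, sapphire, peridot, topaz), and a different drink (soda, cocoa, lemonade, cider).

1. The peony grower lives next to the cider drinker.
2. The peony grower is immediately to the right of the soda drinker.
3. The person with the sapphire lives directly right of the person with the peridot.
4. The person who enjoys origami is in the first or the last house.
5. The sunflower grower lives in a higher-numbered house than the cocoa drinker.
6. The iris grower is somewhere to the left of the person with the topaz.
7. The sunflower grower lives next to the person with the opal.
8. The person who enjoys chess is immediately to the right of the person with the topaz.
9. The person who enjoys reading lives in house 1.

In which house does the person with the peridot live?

3

Clue 9: the person who enjoys reading is in house 1.
The only hobby still possible for house 2 is knitting.
So house 3 gets chess for hobby.
So house 4 gets origami for hobby.
From clue 8, the person with the topaz must be in house 2.
By clue 3, the person with the sapphire is in house 4.
Clue 3: the person with the peridot is in house 3.
Clue 6: the iris grower is in house 1.
That leaves opal as the gemstone for house 1.
Clue 7: the sunflower grower is in house 2.
By clue 5, the cocoa drinker is in house 1.
The carnation grower is narrowed to house 3 or 4; consider each.
Placing it in house 3 leads to a contradiction, so it's in house 4.
The only flower still possible for house 3 is peony.
From clue 2, the soda drinker must be in house 2.
So house 3 gets lemonade for drink.
That leaves cider as the drink for house 4.
So: house 1 = iris/reading/opal/cocoa, house 2 = sunflower/knitting/topaz/soda, house 3 = peony/chess/peridot/lemonade, house 4 = carnation/origami/sapphire/cider.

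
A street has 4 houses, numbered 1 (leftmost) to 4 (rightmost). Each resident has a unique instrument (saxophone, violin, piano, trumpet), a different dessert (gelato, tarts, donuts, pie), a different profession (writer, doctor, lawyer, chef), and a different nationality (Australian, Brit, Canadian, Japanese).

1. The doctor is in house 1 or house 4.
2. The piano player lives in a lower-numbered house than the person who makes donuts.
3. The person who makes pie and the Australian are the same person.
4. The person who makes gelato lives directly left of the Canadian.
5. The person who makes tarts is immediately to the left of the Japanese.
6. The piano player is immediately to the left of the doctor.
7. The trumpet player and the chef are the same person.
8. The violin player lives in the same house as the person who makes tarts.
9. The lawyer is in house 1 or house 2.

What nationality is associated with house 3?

By clue 6, the piano player is in house 3.
Clue 6 places the doctor in house 4.
Clue 2: the person who makes donuts is in house 4.
House 4's instrument must be saxophone (nothing else left).
That leaves writer as the profession for house 3.
The trumpet player is narrowed to house 1 or 2; consider each.
Placing it in house 2 leads to a contradiction, so it's in house 1.
From clue 7, the chef must be in house 1.
House 2 instrument: only violin fits.
That leaves lawyer as the profession for house 2.
By clue 8, the person who makes tarts is in house 2.
From clue 5, the Japanese must be in house 3.
Clue 3: the person who makes pie is in house 1.
That leaves gelato as the dessert for house 3.
The only nationality still possible for house 1 is Australian.
From clue 4, the Canadian must be in house 4.
That leaves Brit as the nationality for house 2.
So: house 1 = trumpet/pie/chef/Australian, house 2 = violin/tarts/lawyer/Brit, house 3 = piano/gelato/writer/Japanese, house 4 = saxophone/donuts/doctor/Canadian.

Japanese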